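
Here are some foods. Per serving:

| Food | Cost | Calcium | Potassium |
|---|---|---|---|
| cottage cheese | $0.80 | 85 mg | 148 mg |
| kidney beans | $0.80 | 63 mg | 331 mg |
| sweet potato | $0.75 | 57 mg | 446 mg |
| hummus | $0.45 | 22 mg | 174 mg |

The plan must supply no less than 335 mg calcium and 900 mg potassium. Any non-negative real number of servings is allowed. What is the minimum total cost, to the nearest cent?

Compare the cost at each extreme point of the feasible region.
cottage cheese only: max(335/85, 900/148) = 6.081 servings → $4.86.
kidney beans only: max(335/63, 900/331) = 5.317 servings → $4.25.
sweet potato only: max(335/57, 900/446) = 5.877 servings → $4.41.
hummus only: max(335/22, 900/174) = 15.23 servings → $6.85.
cottage cheese + kidney beans with both tight: 2.88 servings and 1.431 servings → $3.45.
cottage cheese + sweet potato with both tight: 3.329 servings and 0.9133 servings → $3.35.
cottage cheese + hummus with both tight: 3.337 servings and 2.334 servings → $3.72.
kidney beans + sweet potato: the both-tight solution has a negative serving — not a feasible corner.
kidney beans + hummus: the both-tight solution has a negative serving — not a feasible corner.
sweet potato + hummus: intersection lies outside the first quadrant.
The minimum over all feasible corners is $3.35.

$3.35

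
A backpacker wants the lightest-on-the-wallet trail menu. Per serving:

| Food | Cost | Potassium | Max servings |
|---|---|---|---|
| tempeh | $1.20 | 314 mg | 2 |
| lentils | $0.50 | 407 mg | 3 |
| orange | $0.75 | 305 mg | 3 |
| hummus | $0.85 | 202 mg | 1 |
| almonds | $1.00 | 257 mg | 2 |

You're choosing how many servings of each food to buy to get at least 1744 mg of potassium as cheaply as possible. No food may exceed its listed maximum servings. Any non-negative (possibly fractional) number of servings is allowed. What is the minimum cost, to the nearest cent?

$2.79

Cost per mg of potassium: lentils $0.0012, orange $0.0025, tempeh $0.0038, almonds $0.0039, hummus $0.0042.
Take 3 servings of lentils: +1221.0 mg potassium for $1.50 (total $1.50, still need 523.0 mg).
Take 1.715 servings of orange: +523.0 mg potassium for $1.29 (total $2.79, still need 0.0 mg).
Greedy by cheapest-per-mg is optimal for a single linear constraint, so the minimum cost is $2.79.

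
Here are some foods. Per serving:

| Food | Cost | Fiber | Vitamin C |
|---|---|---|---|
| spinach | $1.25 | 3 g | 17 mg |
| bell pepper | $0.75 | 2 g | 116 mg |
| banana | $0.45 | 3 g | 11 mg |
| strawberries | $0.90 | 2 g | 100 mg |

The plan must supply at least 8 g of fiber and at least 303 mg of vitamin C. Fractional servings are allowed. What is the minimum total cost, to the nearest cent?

A basic optimal solution has at most two foods positive. Try each food alone and each pair with both targets met exactly.
spinach only: max(8/3, 303/17) = 17.82 servings → $22.28.
bell pepper only: max(8/2, 303/116) = 4 servings → $3.00.
banana only: max(8/3, 303/11) = 27.55 servings → $12.40.
strawberries only: max(8/2, 303/100) = 4 servings → $3.60.
spinach + bell pepper with both tight: 1.025 servings and 2.462 servings → $3.13.
spinach + banana: intersection lies outside the first quadrant.
spinach + strawberries with both tight: 0.7293 servings and 2.906 servings → $3.53.
bell pepper + banana with both tight: 2.518 servings and 0.9877 servings → $2.33.
bell pepper + strawberries: the both-tight solution has a negative serving — not a feasible corner.
banana + strawberries with both tight: 0.6978 servings and 2.953 servings → $2.97.
So the least-cost plan costs $2.33.

$2.33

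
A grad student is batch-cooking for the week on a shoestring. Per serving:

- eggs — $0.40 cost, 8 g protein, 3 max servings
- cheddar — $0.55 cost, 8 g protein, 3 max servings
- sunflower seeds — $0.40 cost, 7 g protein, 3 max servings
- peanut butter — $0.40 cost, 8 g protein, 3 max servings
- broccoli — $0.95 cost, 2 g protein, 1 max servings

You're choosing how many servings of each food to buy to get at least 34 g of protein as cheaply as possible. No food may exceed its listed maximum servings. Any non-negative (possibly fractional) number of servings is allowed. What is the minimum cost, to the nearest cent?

Cost per g of protein: eggs $0.0500, peanut butter $0.0500, sunflower seeds $0.0571, cheddar $0.0688, broccoli $0.4750.
Take 3 servings of eggs: +24.0 g protein for $1.20 (total $1.20, still need 10.0 g).
Take 1.25 servings of peanut butter: +10.0 g protein for $0.50 (total $1.70, still need 0.0 g).
Filling from the cheapest source first is optimal under one linear minimum: $1.70.

$1.70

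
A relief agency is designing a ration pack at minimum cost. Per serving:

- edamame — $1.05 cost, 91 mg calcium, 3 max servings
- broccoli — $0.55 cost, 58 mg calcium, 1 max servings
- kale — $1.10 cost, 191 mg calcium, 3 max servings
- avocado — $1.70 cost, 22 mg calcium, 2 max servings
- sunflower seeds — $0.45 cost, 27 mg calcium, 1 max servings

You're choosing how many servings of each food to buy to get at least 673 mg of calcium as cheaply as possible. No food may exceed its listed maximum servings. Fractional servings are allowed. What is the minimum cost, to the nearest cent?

Cost per mg of calcium: kale $0.0058, broccoli $0.0095, edamame $0.0115, sunflower seeds $0.0167, avocado $0.0773.
Take 3 servings of kale: +573.0 mg calcium for $3.30 (total $3.30, still need 100.0 mg).
Take 1 serving of broccoli: +58.0 mg calcium for $0.55 (total $3.85, still need 42.0 mg).
Take 0.4615 servings of edamame: +42.0 mg calcium for $0.48 (total $4.33, still need 0.0 mg).
Filling from the cheapest source first is optimal under one linear minimum: $4.33.

$4.33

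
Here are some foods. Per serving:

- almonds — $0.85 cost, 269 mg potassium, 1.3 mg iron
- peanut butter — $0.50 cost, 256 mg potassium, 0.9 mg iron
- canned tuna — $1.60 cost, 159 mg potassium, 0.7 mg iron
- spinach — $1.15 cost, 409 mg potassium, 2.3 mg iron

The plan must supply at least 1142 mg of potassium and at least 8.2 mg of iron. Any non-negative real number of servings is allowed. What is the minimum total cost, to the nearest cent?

$4.10

A basic optimal solution has at most two foods positive. Try each food alone and each pair with both targets met exactly.
almonds only: max(1142/269, 8.2/1.3) = 6.308 servings → $5.36.
peanut butter only: max(1142/256, 8.2/0.9) = 9.111 servings → $4.56.
canned tuna only: max(1142/159, 8.2/0.7) = 11.71 servings → $18.74.
spinach only: max(1142/409, 8.2/2.3) = 3.565 servings → $4.10.
almonds + peanut butter: the both-tight solution has a negative serving — not a feasible corner.
almonds + canned tuna: the both-tight solution has a negative serving — not a feasible corner.
almonds + spinach: intersection lies outside the first quadrant.
peanut butter + canned tuna: the both-tight solution has a negative serving — not a feasible corner.
peanut butter + spinach with both targets exact would need a negative amount; discard.
canned tuna + spinach: the both-tight solution has a negative serving — not a feasible corner.
Cheapest feasible corner: $4.10.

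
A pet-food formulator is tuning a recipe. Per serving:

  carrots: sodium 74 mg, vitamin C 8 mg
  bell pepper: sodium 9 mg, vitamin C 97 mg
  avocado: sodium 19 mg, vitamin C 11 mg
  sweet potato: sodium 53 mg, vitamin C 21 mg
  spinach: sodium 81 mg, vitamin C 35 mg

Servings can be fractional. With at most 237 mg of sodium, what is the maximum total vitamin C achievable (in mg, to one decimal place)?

2554.3 mg

Vitamin C per mg sodium: bell pepper 10.78, avocado 0.5789, spinach 0.4321, sweet potato 0.3962, carrots 0.1081.
With no serving limits, spend the whole sodium allowance on bell pepper: 237 mg / 9 mg × 97 mg = 2554.3 mg.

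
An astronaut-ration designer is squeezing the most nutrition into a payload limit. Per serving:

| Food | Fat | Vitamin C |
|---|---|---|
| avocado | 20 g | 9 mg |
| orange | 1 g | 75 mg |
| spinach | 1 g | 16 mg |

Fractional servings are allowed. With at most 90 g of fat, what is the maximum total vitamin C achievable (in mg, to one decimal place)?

6750.0 mg

Vitamin C per g fat: orange 75, spinach 16, avocado 0.45.
With no serving limits, spend the whole fat allowance on orange: 90 g / 1 g × 75 mg = 6750.0 mg.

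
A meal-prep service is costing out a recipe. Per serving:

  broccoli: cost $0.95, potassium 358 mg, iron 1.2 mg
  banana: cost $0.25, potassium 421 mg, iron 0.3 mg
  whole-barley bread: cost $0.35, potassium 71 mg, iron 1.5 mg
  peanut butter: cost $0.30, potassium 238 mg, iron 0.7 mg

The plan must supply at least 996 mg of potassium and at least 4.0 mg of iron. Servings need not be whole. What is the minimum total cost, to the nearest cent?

$1.29

broccoli only: max(996/358, 4.0/1.2) = 3.333 servings → $3.17.
banana only: max(996/421, 4.0/0.3) = 13.33 servings → $3.33.
whole-barley bread only: max(996/71, 4.0/1.5) = 14.03 servings → $4.91.
peanut butter only: max(996/238, 4.0/0.7) = 5.714 servings → $1.71.
broccoli + banana: intersection lies outside the first quadrant.
broccoli + whole-barley bread with both tight: 2.678 servings and 0.5241 servings → $2.73.
broccoli + peanut butter with both targets exact would need a negative amount; discard.
banana + whole-barley bread with both tight: 1.983 servings and 2.27 servings → $1.29.
banana + peanut butter: intersection lies outside the first quadrant.
whole-barley bread + peanut butter with both tight: 0.8292 servings and 3.938 servings → $1.47.
Cheapest feasible corner: $1.29.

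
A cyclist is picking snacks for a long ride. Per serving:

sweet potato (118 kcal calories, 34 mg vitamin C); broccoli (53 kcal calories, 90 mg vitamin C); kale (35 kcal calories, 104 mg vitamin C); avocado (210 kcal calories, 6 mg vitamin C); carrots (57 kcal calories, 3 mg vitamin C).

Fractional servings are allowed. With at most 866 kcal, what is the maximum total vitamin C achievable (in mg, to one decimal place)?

Vitamin C per kcal: kale 2.971, broccoli 1.698, sweet potato 0.2881, carrots 0.05263, avocado 0.02857.
With no serving limits, spend the whole calories allowance on kale: 866 kcal / 35 kcal × 104 mg = 2573.3 mg.

2573.3 mg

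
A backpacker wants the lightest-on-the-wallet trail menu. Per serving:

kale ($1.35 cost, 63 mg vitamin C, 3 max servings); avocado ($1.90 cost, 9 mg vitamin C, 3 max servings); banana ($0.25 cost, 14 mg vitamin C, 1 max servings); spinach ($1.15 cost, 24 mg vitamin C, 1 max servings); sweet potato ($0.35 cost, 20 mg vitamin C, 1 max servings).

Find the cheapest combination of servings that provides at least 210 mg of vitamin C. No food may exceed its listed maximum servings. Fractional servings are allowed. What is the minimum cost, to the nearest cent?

Cost per mg of vitamin C: sweet potato $0.0175, banana $0.0179, kale $0.0214, spinach $0.0479, avocado $0.2111.
Take 1 serving of sweet potato: +20.0 mg vitamin C for $0.35 (total $0.35, still need 190.0 mg).
Take 1 serving of banana: +14.0 mg vitamin C for $0.25 (total $0.60, still need 176.0 mg).
Take 2.794 servings of kale: +176.0 mg vitamin C for $3.77 (total $4.37, still need 0.0 mg).
Greedy by cheapest-per-mg is optimal for a single linear constraint, so the minimum cost is $4.37.

$4.37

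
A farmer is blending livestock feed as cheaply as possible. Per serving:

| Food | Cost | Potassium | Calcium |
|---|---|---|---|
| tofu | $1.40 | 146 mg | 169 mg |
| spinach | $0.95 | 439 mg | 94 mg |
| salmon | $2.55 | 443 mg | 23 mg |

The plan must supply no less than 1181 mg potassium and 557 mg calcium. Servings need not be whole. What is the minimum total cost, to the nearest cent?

Minimising a linear cost over {potassium ≥ 1181, calcium ≥ 557, servings ≥ 0} — the optimum is at a vertex, using one or two foods.
tofu only: max(1181/146, 557/169) = 8.089 servings → $11.32.
spinach only: max(1181/439, 557/94) = 5.926 servings → $5.63.
salmon only: max(1181/443, 557/23) = 24.22 servings → $61.75.
tofu + spinach with both tight: 2.208 servings and 1.956 servings → $4.95.
tofu + salmon with both tight: 3.071 servings and 1.654 servings → $8.52.
spinach + salmon: the both-tight solution has a negative serving — not a feasible corner.
Cheapest feasible corner: $4.95.

$4.95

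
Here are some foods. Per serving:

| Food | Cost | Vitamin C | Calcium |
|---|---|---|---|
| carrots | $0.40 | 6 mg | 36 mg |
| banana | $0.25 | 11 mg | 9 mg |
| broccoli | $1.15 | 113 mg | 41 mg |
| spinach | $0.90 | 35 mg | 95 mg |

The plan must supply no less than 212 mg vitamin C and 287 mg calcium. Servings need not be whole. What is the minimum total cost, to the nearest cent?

Check every corner: each single food scaled to meet both minima, and each pair solved so both constraints bind.
carrots only: max(212/6, 287/36) = 35.33 servings → $14.13.
banana only: max(212/11, 287/9) = 31.89 servings → $7.97.
broccoli only: max(212/113, 287/41) = 7 servings → $8.05.
spinach only: max(212/35, 287/95) = 6.057 servings → $5.45.
carrots + banana with both tight: 3.652 servings and 17.28 servings → $5.78.
carrots + broccoli with both tight: 6.211 servings and 1.546 servings → $4.26.
carrots + spinach: intersection lies outside the first quadrant.
banana + broccoli: the both-tight solution has a negative serving — not a feasible corner.
banana + spinach with both tight: 13.83 servings and 1.711 servings → $5.00.
broccoli + spinach with both tight: 1.085 servings and 2.553 servings → $3.55.
So the least-cost plan costs $3.55.

$3.55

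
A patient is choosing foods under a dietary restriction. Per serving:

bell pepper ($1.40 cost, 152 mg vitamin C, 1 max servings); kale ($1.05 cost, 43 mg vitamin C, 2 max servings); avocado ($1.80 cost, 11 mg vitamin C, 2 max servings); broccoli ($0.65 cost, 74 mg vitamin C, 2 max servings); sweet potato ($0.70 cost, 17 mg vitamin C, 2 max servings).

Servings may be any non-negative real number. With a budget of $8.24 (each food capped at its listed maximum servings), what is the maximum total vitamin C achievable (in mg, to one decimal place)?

Vitamin C per dollar: broccoli 113.8, bell pepper 108.6, kale 40.95, sweet potato 24.29, avocado 6.111.
Take 2 servings of broccoli: spends $1.30, +148.0 mg vitamin C (running total 148.0 mg).
Take 1 serving of bell pepper: spends $1.40, +152.0 mg vitamin C (running total 300.0 mg).
Take 2 servings of kale: spends $2.10, +86.0 mg vitamin C (running total 386.0 mg).
Take 2 servings of sweet potato: spends $1.40, +34.0 mg vitamin C (running total 420.0 mg).
Take 1.133 servings of avocado: spends $2.04, +12.5 mg vitamin C (running total 432.5 mg).
Greedy by best ratio exhausts the cost allowance optimally: 432.5 mg.

432.5 mg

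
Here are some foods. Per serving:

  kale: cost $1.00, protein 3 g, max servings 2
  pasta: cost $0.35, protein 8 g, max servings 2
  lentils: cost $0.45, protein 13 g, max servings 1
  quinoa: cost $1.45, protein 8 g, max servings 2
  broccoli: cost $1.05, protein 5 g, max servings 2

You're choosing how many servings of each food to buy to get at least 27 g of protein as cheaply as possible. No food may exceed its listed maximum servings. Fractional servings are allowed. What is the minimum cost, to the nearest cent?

$1.06

Cost per g of protein: lentils $0.0346, pasta $0.0437, quinoa $0.1812, broccoli $0.2100, kale $0.3333.
Take 1 serving of lentils: +13.0 g protein for $0.45 (total $0.45, still need 14.0 g).
Take 1.75 servings of pasta: +14.0 g protein for $0.61 (total $1.06, still need 0.0 g).
Filling from the cheapest source first is optimal under one linear minimum: $1.06.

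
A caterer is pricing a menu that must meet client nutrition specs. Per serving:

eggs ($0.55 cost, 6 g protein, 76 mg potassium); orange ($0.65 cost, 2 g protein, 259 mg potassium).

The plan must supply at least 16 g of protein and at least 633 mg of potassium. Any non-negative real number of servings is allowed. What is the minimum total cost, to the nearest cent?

A basic optimal solution has at most two foods positive. Try each food alone and each pair with both targets met exactly.
eggs only: max(16/6, 633/76) = 8.329 servings → $4.58.
orange only: max(16/2, 633/259) = 8 servings → $5.20.
eggs + orange with both tight: 2.053 servings and 1.842 servings → $2.33.
So the least-cost plan costs $2.33.

$2.33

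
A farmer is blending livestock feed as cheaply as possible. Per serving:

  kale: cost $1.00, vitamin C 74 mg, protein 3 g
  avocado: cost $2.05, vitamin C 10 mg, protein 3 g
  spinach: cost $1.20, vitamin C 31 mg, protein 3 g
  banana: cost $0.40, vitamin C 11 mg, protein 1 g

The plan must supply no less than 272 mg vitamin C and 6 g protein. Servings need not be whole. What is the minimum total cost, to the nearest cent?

$3.68

Two binding constraints pin down two serving amounts, so the optimal mix uses at most two foods. The candidates are each food alone (scaled to the tighter of vitamin C/protein) and each pair with both constraints tight.
kale only: max(272/74, 6/3) = 3.676 servings → $3.68.
avocado only: max(272/10, 6/3) = 27.2 servings → $55.76.
spinach only: max(272/31, 6/3) = 8.774 servings → $10.53.
banana only: max(272/11, 6/1) = 24.73 servings → $9.89.
kale + avocado: the both-tight solution has a negative serving — not a feasible corner.
kale + spinach with both targets exact would need a negative amount; discard.
kale + banana: the both-tight solution has a negative serving — not a feasible corner.
avocado + spinach: the both-tight solution has a negative serving — not a feasible corner.
avocado + banana: intersection lies outside the first quadrant.
spinach + banana with both targets exact would need a negative amount; discard.
Cheapest feasible corner: $3.68.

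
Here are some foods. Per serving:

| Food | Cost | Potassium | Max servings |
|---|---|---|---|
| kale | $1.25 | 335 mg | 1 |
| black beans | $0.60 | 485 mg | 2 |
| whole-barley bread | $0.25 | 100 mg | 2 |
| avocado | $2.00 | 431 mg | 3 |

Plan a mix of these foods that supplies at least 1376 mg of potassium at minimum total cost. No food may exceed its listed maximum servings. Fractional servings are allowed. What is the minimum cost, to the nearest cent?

Cost per mg of potassium: black beans $0.0012, whole-barley bread $0.0025, kale $0.0037, avocado $0.0046.
Take 2 servings of black beans: +970.0 mg potassium for $1.20 (total $1.20, still need 406.0 mg).
Take 2 servings of whole-barley bread: +200.0 mg potassium for $0.50 (total $1.70, still need 206.0 mg).
Take 0.6149 servings of kale: +206.0 mg potassium for $0.77 (total $2.47, still need 0.0 mg).
Greedy by cheapest-per-mg is optimal for a single linear constraint, so the minimum cost is $2.47.

$2.47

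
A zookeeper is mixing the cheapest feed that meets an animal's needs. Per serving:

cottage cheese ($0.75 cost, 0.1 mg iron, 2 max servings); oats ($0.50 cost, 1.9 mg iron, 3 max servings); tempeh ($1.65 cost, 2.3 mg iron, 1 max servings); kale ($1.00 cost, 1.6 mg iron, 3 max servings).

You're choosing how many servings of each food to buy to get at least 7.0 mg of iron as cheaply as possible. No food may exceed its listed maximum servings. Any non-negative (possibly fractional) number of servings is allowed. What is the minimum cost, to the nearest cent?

Cost per mg of iron: oats $0.2632, kale $0.6250, tempeh $0.7174, cottage cheese $7.5000.
Take 3 servings of oats: +5.7 mg iron for $1.50 (total $1.50, still need 1.3 mg).
Take 0.8125 servings of kale: +1.3 mg iron for $0.81 (total $2.31, still need 0.0 mg).
Greedy by cheapest-per-mg is optimal for a single linear constraint, so the minimum cost is $2.31.

$2.31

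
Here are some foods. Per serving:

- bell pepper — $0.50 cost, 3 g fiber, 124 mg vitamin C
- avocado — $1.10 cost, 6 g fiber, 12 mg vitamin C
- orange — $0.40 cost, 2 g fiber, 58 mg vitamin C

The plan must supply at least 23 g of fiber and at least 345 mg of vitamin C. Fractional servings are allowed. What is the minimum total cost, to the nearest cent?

$3.83

Compare the cost at each extreme point of the feasible region.
bell pepper only: max(23/3, 345/124) = 7.667 servings → $3.83.
avocado only: max(23/6, 345/12) = 28.75 servings → $31.62.
orange only: max(23/2, 345/58) = 11.5 servings → $4.60.
bell pepper + avocado with both tight: 2.534 servings and 2.566 servings → $4.09.
bell pepper + orange: the both-tight solution has a negative serving — not a feasible corner.
avocado + orange with both tight: 1.988 servings and 5.537 servings → $4.40.
Cheapest feasible corner: $3.83.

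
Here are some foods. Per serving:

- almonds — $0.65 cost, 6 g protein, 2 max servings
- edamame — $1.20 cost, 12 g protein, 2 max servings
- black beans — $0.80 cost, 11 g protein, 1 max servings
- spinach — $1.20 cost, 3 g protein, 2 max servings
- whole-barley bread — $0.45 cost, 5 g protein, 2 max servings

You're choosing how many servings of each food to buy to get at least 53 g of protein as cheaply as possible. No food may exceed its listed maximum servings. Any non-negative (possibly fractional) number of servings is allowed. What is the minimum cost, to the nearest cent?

Cost per g of protein: black beans $0.0727, whole-barley bread $0.0900, edamame $0.1000, almonds $0.1083, spinach $0.4000.
Take 1 serving of black beans: +11.0 g protein for $0.80 (total $0.80, still need 42.0 g).
Take 2 servings of whole-barley bread: +10.0 g protein for $0.90 (total $1.70, still need 32.0 g).
Take 2 servings of edamame: +24.0 g protein for $2.40 (total $4.10, still need 8.0 g).
Take 1.333 servings of almonds: +8.0 g protein for $0.87 (total $4.97, still need 0.0 g).
Greedy by cheapest-per-g is optimal for a single linear constraint, so the minimum cost is $4.97.

$4.97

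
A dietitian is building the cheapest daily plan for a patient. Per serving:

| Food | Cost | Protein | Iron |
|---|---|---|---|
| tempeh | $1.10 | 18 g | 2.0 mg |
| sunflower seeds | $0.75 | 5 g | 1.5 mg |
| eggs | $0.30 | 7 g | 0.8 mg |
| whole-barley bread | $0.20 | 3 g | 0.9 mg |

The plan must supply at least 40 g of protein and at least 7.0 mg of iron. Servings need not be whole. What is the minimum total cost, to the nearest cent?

$2.03

For a min-cost LP with two ≥-constraints, a basic feasible solution has at most two positive variables.
tempeh only: max(40/18, 7.0/2.0) = 3.5 servings → $3.85.
sunflower seeds only: max(40/5, 7.0/1.5) = 8 servings → $6.00.
eggs only: max(40/7, 7.0/0.8) = 8.75 servings → $2.62.
whole-barley bread only: max(40/3, 7.0/0.9) = 13.33 servings → $2.67.
tempeh + sunflower seeds with both tight: 1.471 servings and 2.706 servings → $3.65.
tempeh + eggs: the both-tight solution has a negative serving — not a feasible corner.
tempeh + whole-barley bread with both tight: 1.471 servings and 4.51 servings → $2.52.
sunflower seeds + eggs with both tight: 2.615 servings and 3.846 servings → $3.12.
sunflower seeds + whole-barley bread (both tight): parallel constraints — no distinct corner.
eggs + whole-barley bread with both tight: 3.846 servings and 4.359 servings → $2.03.
Cheapest feasible corner: $2.03.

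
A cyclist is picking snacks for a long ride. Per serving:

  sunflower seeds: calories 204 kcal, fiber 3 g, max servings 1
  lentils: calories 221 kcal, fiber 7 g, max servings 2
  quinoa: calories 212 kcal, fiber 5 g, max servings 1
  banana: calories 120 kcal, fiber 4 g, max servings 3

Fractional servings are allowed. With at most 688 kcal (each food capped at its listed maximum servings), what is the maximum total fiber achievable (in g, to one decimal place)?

Fiber per kcal: banana 0.03333, lentils 0.03167, quinoa 0.02358, sunflower seeds 0.01471.
Take 3 servings of banana: uses 360 kcal, +12.0 g fiber (running total 12.0 g).
Take 1.484 servings of lentils: uses 328 kcal, +10.4 g fiber (running total 22.4 g).
Filling greedily by fiber-per-kcal is optimal for one linear limit, giving 22.4 g.

22.4 g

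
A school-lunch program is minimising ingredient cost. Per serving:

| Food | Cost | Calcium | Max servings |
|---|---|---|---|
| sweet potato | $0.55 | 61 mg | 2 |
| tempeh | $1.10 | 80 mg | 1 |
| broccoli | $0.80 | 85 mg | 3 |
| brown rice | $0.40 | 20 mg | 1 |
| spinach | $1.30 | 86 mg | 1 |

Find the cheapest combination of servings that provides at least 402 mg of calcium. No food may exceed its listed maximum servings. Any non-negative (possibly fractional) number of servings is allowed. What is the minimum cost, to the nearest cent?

Cost per mg of calcium: sweet potato $0.0090, broccoli $0.0094, tempeh $0.0138, spinach $0.0151, brown rice $0.0200.
Take 2 servings of sweet potato: +122.0 mg calcium for $1.10 (total $1.10, still need 280.0 mg).
Take 3 servings of broccoli: +255.0 mg calcium for $2.40 (total $3.50, still need 25.0 mg).
Take 0.3125 servings of tempeh: +25.0 mg calcium for $0.34 (total $3.84, still need 0.0 mg).
Greedy by cheapest-per-mg is optimal for a single linear constraint, so the minimum cost is $3.84.

$3.84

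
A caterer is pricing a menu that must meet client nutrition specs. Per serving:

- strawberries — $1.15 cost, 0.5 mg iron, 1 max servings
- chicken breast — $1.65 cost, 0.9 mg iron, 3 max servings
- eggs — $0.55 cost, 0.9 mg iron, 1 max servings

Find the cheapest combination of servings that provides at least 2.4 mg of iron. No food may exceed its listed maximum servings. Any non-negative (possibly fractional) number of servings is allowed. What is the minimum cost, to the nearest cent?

$3.30

Cost per mg of iron: eggs $0.6111, chicken breast $1.8333, strawberries $2.3000.
Take 1 serving of eggs: +0.9 mg iron for $0.55 (total $0.55, still need 1.5 mg).
Take 1.667 servings of chicken breast: +1.5 mg iron for $2.75 (total $3.30, still need 0.0 mg).
Filling from the cheapest source first is optimal under one linear minimum: $3.30.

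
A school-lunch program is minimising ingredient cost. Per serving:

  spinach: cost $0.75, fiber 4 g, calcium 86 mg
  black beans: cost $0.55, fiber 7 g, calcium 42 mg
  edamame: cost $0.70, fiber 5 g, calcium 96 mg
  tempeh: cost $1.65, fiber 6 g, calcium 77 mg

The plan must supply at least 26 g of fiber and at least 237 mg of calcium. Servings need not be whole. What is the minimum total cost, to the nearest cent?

$2.42

With two linear requirements the optimum uses one or two foods; enumerate the corners.
spinach only: max(26/4, 237/86) = 6.5 servings → $4.88.
black beans only: max(26/7, 237/42) = 5.643 servings → $3.10.
edamame only: max(26/5, 237/96) = 5.2 servings → $3.64.
tempeh only: max(26/6, 237/77) = 4.333 servings → $7.15.
spinach + black beans with both tight: 1.306 servings and 2.968 servings → $2.61.
spinach + edamame with both targets exact would need a negative amount; discard.
spinach + tempeh: intersection lies outside the first quadrant.
black beans + edamame with both tight: 2.838 servings and 1.227 servings → $2.42.
black beans + tempeh with both tight: 2.021 servings and 1.976 servings → $4.37.
edamame + tempeh with both targets exact would need a negative amount; discard.
So the least-cost plan costs $2.42.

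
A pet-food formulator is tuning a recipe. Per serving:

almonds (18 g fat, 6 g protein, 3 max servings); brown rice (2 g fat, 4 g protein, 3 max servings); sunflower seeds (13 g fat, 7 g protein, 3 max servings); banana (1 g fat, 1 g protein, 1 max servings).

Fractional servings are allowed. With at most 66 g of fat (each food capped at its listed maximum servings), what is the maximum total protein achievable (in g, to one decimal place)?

Protein per g fat: brown rice 2, banana 1, sunflower seeds 0.5385, almonds 0.3333.
Take 3 servings of brown rice: uses 6 g fat, +12.0 g protein (running total 12.0 g).
Take 1 serving of banana: uses 1 g fat, +1.0 g protein (running total 13.0 g).
Take 3 servings of sunflower seeds: uses 39 g fat, +21.0 g protein (running total 34.0 g).
Take 1.111 servings of almonds: uses 20 g fat, +6.7 g protein (running total 40.7 g).
Greedy by best ratio exhausts the fat allowance optimally: 40.7 g.

40.7 g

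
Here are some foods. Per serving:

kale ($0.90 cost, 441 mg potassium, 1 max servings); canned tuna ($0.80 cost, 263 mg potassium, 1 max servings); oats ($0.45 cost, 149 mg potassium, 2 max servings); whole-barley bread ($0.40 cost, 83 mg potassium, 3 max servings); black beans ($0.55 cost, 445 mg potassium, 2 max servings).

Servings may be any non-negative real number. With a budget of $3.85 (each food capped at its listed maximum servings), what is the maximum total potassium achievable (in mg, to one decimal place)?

1923.1 mg

Potassium per dollar: black beans 809.1, kale 490, oats 331.1, canned tuna 328.8, whole-barley bread 207.5.
Take 2 servings of black beans: spends $1.10, +890.0 mg potassium (running total 890.0 mg).
Take 1 serving of kale: spends $0.90, +441.0 mg potassium (running total 1331.0 mg).
Take 2 servings of oats: spends $0.90, +298.0 mg potassium (running total 1629.0 mg).
Take 1 serving of canned tuna: spends $0.80, +263.0 mg potassium (running total 1892.0 mg).
Take 0.375 servings of whole-barley bread: spends $0.15, +31.1 mg potassium (running total 1923.1 mg).
Filling greedily by potassium-per-dollar is optimal for one linear limit, giving 1923.1 mg.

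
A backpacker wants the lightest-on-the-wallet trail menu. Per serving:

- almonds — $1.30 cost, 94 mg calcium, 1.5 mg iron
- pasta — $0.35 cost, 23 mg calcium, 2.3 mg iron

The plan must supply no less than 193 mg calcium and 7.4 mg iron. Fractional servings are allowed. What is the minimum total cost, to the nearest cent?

For a min-cost LP with two ≥-constraints, a basic feasible solution has at most two positive variables.
almonds only: max(193/94, 7.4/1.5) = 4.933 servings → $6.41.
pasta only: max(193/23, 7.4/2.3) = 8.391 servings → $2.94.
almonds + pasta with both tight: 1.506 servings and 2.235 servings → $2.74.
Cheapest feasible corner: $2.74.

$2.74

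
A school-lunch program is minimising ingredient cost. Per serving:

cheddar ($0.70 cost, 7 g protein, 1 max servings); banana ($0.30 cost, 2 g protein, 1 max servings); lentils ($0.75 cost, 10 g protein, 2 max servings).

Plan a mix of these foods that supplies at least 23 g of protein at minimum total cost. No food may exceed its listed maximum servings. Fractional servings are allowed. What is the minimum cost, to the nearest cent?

Cost per g of protein: lentils $0.0750, cheddar $0.1000, banana $0.1500.
Take 2 servings of lentils: +20.0 g protein for $1.50 (total $1.50, still need 3.0 g).
Take 0.4286 servings of cheddar: +3.0 g protein for $0.30 (total $1.80, still need 0.0 g).
Greedy by cheapest-per-g is optimal for a single linear constraint, so the minimum cost is $1.80.

$1.80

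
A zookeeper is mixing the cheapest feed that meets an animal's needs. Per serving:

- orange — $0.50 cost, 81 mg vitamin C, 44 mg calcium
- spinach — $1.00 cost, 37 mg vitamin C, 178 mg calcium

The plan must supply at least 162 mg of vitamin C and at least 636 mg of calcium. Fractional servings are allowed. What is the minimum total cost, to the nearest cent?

orange only: max(162/81, 636/44) = 14.45 servings → $7.23.
spinach only: max(162/37, 636/178) = 4.378 servings → $4.38.
orange + spinach with both tight: 0.4147 servings and 3.471 servings → $3.68.
So the least-cost plan costs $3.68.

$3.68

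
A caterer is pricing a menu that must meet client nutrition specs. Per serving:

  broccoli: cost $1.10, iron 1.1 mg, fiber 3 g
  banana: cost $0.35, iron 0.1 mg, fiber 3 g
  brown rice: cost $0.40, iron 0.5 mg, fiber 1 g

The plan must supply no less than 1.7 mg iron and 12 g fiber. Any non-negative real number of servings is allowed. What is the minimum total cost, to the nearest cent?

This is a tiny linear program; its minimum lies at a vertex of the feasible set. List the vertices and price them.
broccoli only: max(1.7/1.1, 12/3) = 4 servings → $4.40.
banana only: max(1.7/0.1, 12/3) = 17 servings → $5.95.
brown rice only: max(1.7/0.5, 12/1) = 12 servings → $4.80.
broccoli + banana with both tight: 1.3 servings and 2.7 servings → $2.38.
broccoli + brown rice with both targets exact would need a negative amount; discard.
banana + brown rice with both tight: 3.071 servings and 2.786 servings → $2.19.
The minimum over all feasible corners is $2.19.

$2.19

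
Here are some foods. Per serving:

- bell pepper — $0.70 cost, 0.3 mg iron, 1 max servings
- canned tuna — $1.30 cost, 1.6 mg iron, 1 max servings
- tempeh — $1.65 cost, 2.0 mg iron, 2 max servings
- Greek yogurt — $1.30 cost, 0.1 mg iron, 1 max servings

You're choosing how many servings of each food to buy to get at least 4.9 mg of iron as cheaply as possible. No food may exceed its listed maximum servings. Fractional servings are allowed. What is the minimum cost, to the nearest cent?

$4.02

Cost per mg of iron: canned tuna $0.8125, tempeh $0.8250, bell pepper $2.3333, Greek yogurt $13.0000.
Take 1 serving of canned tuna: +1.6 mg iron for $1.30 (total $1.30, still need 3.3 mg).
Take 1.65 servings of tempeh: +3.3 mg iron for $2.72 (total $4.02, still need 0.0 mg).
Filling from the cheapest source first is optimal under one linear minimum: $4.02.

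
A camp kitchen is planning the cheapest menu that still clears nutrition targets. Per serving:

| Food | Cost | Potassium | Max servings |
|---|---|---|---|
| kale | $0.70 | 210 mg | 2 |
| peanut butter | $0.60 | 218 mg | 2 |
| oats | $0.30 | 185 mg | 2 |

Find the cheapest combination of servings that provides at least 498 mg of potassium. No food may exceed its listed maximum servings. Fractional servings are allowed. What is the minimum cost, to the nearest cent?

Cost per mg of potassium: oats $0.0016, peanut butter $0.0028, kale $0.0033.
Take 2 servings of oats: +370.0 mg potassium for $0.60 (total $0.60, still need 128.0 mg).
Take 0.5872 servings of peanut butter: +128.0 mg potassium for $0.35 (total $0.95, still need 0.0 mg).
Filling from the cheapest source first is optimal under one linear minimum: $0.95.

$0.95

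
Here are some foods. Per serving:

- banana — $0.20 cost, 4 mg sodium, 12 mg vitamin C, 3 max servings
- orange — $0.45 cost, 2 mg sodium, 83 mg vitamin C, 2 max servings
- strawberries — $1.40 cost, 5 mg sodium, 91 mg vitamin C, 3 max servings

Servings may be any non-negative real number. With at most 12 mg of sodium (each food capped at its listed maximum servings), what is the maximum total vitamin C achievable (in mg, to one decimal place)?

Vitamin C per mg sodium: orange 41.5, strawberries 18.2, banana 3.
Take 2 servings of orange: uses 4 mg sodium, +166.0 mg vitamin C (running total 166.0 mg).
Take 1.6 servings of strawberries: uses 8 mg sodium, +145.6 mg vitamin C (running total 311.6 mg).
Filling greedily by vitamin C-per-mg sodium is optimal for one linear limit, giving 311.6 mg.

311.6 mg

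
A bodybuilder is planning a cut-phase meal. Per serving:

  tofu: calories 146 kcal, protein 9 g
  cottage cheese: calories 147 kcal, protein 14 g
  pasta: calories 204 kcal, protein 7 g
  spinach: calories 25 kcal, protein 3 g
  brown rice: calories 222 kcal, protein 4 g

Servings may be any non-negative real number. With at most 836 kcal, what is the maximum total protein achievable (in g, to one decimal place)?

100.3 g

Protein per kcal: spinach 0.12, cottage cheese 0.09524, tofu 0.06164, pasta 0.03431, brown rice 0.01802.
With no serving limits, spend the whole calories allowance on spinach: 836 kcal / 25 kcal × 3 g = 100.3 g.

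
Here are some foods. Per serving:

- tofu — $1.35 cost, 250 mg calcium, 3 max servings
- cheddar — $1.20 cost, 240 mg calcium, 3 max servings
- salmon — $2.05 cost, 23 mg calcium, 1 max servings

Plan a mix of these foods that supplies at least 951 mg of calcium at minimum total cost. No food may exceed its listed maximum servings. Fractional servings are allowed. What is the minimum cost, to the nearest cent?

$4.85

Cost per mg of calcium: cheddar $0.0050, tofu $0.0054, salmon $0.0891.
Take 3 servings of cheddar: +720.0 mg calcium for $3.60 (total $3.60, still need 231.0 mg).
Take 0.924 servings of tofu: +231.0 mg calcium for $1.25 (total $4.85, still need 0.0 mg).
Filling from the cheapest source first is optimal under one linear minimum: $4.85.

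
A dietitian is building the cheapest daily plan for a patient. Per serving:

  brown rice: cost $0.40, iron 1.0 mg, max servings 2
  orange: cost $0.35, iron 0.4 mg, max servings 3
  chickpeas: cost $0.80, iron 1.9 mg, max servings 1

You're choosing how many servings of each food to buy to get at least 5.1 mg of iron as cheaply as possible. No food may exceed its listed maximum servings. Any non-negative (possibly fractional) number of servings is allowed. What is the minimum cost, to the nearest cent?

Cost per mg of iron: brown rice $0.4000, chickpeas $0.4211, orange $0.8750.
Take 2 servings of brown rice: +2.0 mg iron for $0.80 (total $0.80, still need 3.1 mg).
Take 1 serving of chickpeas: +1.9 mg iron for $0.80 (total $1.60, still need 1.2 mg).
Take 3 servings of orange: +1.2 mg iron for $1.05 (total $2.65, still need 0.0 mg).
Greedy by cheapest-per-mg is optimal for a single linear constraint, so the minimum cost is $2.65.

$2.65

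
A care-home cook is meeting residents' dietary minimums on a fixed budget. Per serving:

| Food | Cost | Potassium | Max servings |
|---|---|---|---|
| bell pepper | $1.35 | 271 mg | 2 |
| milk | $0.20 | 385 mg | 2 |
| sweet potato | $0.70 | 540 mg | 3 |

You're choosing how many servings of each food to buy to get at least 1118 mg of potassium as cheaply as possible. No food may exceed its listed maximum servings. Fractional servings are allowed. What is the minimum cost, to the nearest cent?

Cost per mg of potassium: milk $0.0005, sweet potato $0.0013, bell pepper $0.0050.
Take 2 servings of milk: +770.0 mg potassium for $0.40 (total $0.40, still need 348.0 mg).
Take 0.6444 servings of sweet potato: +348.0 mg potassium for $0.45 (total $0.85, still need 0.0 mg).
Greedy by cheapest-per-mg is optimal for a single linear constraint, so the minimum cost is $0.85.

$0.85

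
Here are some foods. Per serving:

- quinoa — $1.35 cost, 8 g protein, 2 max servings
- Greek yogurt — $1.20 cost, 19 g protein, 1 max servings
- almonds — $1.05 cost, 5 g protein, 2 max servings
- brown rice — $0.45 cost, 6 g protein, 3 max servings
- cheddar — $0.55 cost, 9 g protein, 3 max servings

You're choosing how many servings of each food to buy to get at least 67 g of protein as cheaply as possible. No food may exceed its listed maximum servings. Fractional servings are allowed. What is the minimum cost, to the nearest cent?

Cost per g of protein: cheddar $0.0611, Greek yogurt $0.0632, brown rice $0.0750, quinoa $0.1688, almonds $0.2100.
Take 3 servings of cheddar: +27.0 g protein for $1.65 (total $1.65, still need 40.0 g).
Take 1 serving of Greek yogurt: +19.0 g protein for $1.20 (total $2.85, still need 21.0 g).
Take 3 servings of brown rice: +18.0 g protein for $1.35 (total $4.20, still need 3.0 g).
Take 0.375 servings of quinoa: +3.0 g protein for $0.51 (total $4.71, still need 0.0 g).
Greedy by cheapest-per-g is optimal for a single linear constraint, so the minimum cost is $4.71.

$4.71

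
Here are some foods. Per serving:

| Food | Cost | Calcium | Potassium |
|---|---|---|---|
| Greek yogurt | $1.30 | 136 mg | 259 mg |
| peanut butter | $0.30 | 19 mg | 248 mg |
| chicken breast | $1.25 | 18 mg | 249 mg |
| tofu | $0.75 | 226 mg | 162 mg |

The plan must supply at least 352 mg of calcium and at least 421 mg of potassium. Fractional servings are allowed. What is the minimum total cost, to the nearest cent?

$1.34

An LP optimum is at a vertex; with two nutrient constraints at most two foods are used. Check each candidate.
Greek yogurt only: max(352/136, 421/259) = 2.588 servings → $3.36.
peanut butter only: max(352/19, 421/248) = 18.53 servings → $5.56.
chicken breast only: max(352/18, 421/249) = 19.56 servings → $24.44.
tofu only: max(352/226, 421/162) = 2.599 servings → $1.95.
Greek yogurt + peanut butter with both targets exact would need a negative amount; discard.
Greek yogurt + chicken breast: the both-tight solution has a negative serving — not a feasible corner.
Greek yogurt + tofu with both tight: 1.044 servings and 0.929 servings → $2.05.
peanut butter + chicken breast with both targets exact would need a negative amount; discard.
peanut butter + tofu with both tight: 0.7197 servings and 1.497 servings → $1.34.
chicken breast + tofu with both tight: 0.7145 servings and 1.501 servings → $2.02.
Cheapest feasible corner: $1.34.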